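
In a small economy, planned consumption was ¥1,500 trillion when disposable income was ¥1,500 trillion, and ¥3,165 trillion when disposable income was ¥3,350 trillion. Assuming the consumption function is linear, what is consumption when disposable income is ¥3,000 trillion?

C = 2850

MPC = (3165 − 1500)/(3350 − 1500) = 1665/1850 = 0.9
a = 1500 − 0.9(1500) = 1500 − 1350 = 150
C = 150 + 0.9(3000) = 150 + 2700 = 2850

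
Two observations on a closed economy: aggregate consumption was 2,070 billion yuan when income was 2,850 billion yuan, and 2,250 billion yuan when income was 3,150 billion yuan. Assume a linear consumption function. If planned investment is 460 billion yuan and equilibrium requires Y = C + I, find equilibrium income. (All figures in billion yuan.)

MPC = (2250 − 2070)/(3150 − 2850) = 180/300 = 0.6
a = 2070 − 0.6(2850) = 360
Equilibrium: Y = 360 + 0.6Y + 460
0.4Y = 820, so Y = 820/0.4 = 2050

Y = 2050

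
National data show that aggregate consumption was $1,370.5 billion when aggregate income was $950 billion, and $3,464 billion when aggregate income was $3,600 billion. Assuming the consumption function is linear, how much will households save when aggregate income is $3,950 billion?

S = 209.5

MPC = (3464 − 1370.5)/(3600 − 950) = 2093.5/2650 = 0.79
a = 1370.5 − 0.79(950) = 1370.5 − 750.5 = 620
C = 620 + 0.79(3950) = 3740.5
S = 3950 − 3740.5 = 209.5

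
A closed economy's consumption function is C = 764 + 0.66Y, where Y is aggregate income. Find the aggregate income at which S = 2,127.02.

S = Y − C = -764 + 0.34Y
-764 + 0.34Y = 2127.02, so 0.34Y = 2891.02 and Y = 8503

Y = 8503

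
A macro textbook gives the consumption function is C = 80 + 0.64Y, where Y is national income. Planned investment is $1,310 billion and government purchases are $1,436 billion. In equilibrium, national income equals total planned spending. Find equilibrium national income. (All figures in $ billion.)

Y = 7850

Y = C + I + G = 80 + 0.64Y + 1310 + 1436
Y − 0.64Y = 2826
0.36Y = 2826, so Y = 2826/0.36 = 7850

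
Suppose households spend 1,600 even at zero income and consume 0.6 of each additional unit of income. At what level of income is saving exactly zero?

At break-even, C = Y: 1600 + 0.6Y = Y
0.4Y = 1600, so Y = 1600/0.4 = 4000

Y = 4000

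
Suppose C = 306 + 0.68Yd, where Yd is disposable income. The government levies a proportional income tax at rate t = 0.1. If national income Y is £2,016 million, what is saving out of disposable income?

S = 274.608

Yd = (1 − 0.1)(2016) = 0.9(2016) = 1814.4
C = 306 + 0.68(1814.4) = 306 + 1233.792 = 1539.792
S = Yd − C = 1814.4 − 1539.792 = 274.608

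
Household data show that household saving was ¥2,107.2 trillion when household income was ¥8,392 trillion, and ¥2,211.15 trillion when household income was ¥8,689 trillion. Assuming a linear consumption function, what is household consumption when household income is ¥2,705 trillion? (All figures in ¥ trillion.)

MPS = ΔS/ΔY = (2211.15 − 2107.2)/(8689 − 8392) = 103.95/297 = 0.35
MPC = 1 − MPS = 0.65
Autonomous saving = 2107.2 − 0.35(8392) = -830, so a = 830
C = 830 + 0.65(2705) = 830 + 1758.25 = 2588.25

C = 2588.25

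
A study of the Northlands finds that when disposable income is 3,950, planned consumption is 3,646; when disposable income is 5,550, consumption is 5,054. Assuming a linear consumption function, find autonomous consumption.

a = 170

MPC = ΔC/ΔY = (5054 − 3646)/(5550 − 3950) = 1408/1600 = 0.88
a = C − MPC·Y = 3646 − 0.88(3950) = 3646 − 3476 = 170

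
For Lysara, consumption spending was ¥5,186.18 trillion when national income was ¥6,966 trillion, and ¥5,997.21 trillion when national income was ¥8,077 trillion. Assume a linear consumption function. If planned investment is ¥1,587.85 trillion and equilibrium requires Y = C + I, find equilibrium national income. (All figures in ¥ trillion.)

Y = 6255

MPC = (5997.21 − 5186.18)/(8077 − 6966) = 811.03/1111 = 0.73
a = 5186.18 − 0.73(6966) = 101
Equilibrium: Y = 101 + 0.73Y + 1587.85
0.27Y = 1688.85, so Y = 1688.85/0.27 = 6255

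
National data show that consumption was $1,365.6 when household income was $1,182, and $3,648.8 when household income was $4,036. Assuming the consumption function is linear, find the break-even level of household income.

Y = 2100

MPC = (3648.8 − 1365.6)/(4036 − 1182) = 2283.2/2854 = 0.8
a = 1365.6 − 0.8(1182) = 1365.6 − 945.6 = 420
Break-even: Y = a/(1−MPC) = 420/0.2 = 2100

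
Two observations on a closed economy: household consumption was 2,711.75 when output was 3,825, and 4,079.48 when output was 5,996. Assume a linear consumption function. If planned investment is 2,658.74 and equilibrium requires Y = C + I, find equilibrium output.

MPC = (4079.48 − 2711.75)/(5996 − 3825) = 1367.73/2171 = 0.63
a = 2711.75 − 0.63(3825) = 302
Equilibrium: Y = 302 + 0.63Y + 2658.74
0.37Y = 2960.74, so Y = 2960.74/0.37 = 8002

Y = 8002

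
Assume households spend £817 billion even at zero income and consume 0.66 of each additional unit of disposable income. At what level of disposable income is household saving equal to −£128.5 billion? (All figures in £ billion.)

Y = 2025

S = Y − C = -817 + 0.34Y
-817 + 0.34Y = -128.5, so 0.34Y = 688.5 and Y = 2025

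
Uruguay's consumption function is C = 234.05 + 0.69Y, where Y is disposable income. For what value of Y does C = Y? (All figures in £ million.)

Y = 755

At break-even, C = Y: 234.05 + 0.69Y = Y
0.31Y = 234.05, so Y = 234.05/0.31 = 755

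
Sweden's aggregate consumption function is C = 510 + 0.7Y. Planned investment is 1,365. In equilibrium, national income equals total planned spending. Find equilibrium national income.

Y = 6250

Y = C + I = 510 + 0.7Y + 1365
Y − 0.7Y = 1875
0.3Y = 1875, so Y = 1875/0.3 = 6250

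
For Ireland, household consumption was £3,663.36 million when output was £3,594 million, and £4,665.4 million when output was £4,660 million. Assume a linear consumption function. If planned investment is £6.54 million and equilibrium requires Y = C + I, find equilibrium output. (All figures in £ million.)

MPC = (4665.4 − 3663.36)/(4660 − 3594) = 1002.04/1066 = 0.94
a = 3663.36 − 0.94(3594) = 285
Equilibrium: Y = 285 + 0.94Y + 6.54
0.06Y = 291.54, so Y = 291.54/0.06 = 4859

Y = 4859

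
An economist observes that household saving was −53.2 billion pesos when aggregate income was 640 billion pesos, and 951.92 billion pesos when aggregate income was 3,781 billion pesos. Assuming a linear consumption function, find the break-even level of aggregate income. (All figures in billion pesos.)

Y = 806.25

MPS = ΔS/ΔY = (951.92 − (-53.2))/(3781 − 640) = 1005.12/3141 = 0.32
MPC = 1 − MPS = 0.68
From S(640) = -53.2: −a + 0.32(640) = -53.2, so a = 204.8 − (-53.2) = 258
Break-even (S = 0): Y = a/MPS = 258/0.32 = 806.25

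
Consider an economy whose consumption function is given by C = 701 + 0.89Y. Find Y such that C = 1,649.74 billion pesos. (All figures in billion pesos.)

701 + 0.89Y = 1649.74
0.89Y = 948.74, so Y = 948.74/0.89 = 1066

Y = 1066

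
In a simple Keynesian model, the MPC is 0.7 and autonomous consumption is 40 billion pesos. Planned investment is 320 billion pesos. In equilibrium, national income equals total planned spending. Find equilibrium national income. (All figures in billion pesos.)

Y = 1200

Y = C + I = 40 + 0.7Y + 320
Y − 0.7Y = 360
0.3Y = 360, so Y = 360/0.3 = 1200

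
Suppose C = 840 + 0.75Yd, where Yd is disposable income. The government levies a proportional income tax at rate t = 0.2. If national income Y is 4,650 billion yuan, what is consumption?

Yd = (1 − 0.2)(4650) = 0.8(4650) = 3720
C = 840 + 0.75(3720) = 840 + 2790 = 3630

C = 3630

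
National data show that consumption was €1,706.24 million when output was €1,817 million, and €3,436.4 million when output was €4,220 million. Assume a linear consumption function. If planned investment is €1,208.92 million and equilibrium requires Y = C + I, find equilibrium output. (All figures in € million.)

MPC = (3436.4 − 1706.24)/(4220 − 1817) = 1730.16/2403 = 0.72
a = 1706.24 − 0.72(1817) = 398
Equilibrium: Y = 398 + 0.72Y + 1208.92
0.28Y = 1606.92, so Y = 1606.92/0.28 = 5739

Y = 5739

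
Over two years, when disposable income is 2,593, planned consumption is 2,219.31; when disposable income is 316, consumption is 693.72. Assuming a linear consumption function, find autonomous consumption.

a = 482

MPC = ΔC/ΔY = (2219.31 − 693.72)/(2593 − 316) = 1525.59/2277 = 0.67
a = C − MPC·Y = 693.72 − 0.67(316) = 693.72 − 211.72 = 482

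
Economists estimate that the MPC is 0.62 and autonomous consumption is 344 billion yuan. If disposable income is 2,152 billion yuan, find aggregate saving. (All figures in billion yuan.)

C = 344 + 0.62(2152) = 344 + 1334.24 = 1678.24
S = Y − C = 2152 − 1678.24 = 473.76

S = 473.76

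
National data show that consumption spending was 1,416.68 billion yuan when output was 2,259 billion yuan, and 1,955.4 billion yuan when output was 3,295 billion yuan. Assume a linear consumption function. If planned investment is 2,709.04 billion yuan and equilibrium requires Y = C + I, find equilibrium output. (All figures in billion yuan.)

Y = 6148

MPC = (1955.4 − 1416.68)/(3295 − 2259) = 538.72/1036 = 0.52
a = 1416.68 − 0.52(2259) = 242
Equilibrium: Y = 242 + 0.52Y + 2709.04
0.48Y = 2951.04, so Y = 2951.04/0.48 = 6148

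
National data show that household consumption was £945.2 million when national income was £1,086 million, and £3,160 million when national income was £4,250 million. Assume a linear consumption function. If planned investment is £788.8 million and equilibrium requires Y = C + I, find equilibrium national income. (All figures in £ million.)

MPC = (3160 − 945.2)/(4250 − 1086) = 2214.8/3164 = 0.7
a = 945.2 − 0.7(1086) = 185
Equilibrium: Y = 185 + 0.7Y + 788.8
0.3Y = 973.8, so Y = 973.8/0.3 = 3246

Y = 3246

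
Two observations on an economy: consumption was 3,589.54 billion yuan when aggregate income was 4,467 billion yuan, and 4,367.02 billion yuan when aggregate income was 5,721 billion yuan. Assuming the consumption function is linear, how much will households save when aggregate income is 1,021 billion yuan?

MPC = (4367.02 − 3589.54)/(5721 − 4467) = 777.48/1254 = 0.62
a = 3589.54 − 0.62(4467) = 3589.54 − 2769.54 = 820
C = 820 + 0.62(1021) = 1453.02
S = 1021 − 1453.02 = -432.02

S = -432.02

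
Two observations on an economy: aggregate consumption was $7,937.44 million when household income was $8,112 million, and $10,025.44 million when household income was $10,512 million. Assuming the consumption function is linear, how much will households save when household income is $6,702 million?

MPC = (10025.44 − 7937.44)/(10512 − 8112) = 2088/2400 = 0.87
a = 7937.44 − 0.87(8112) = 7937.44 − 7057.44 = 880
C = 880 + 0.87(6702) = 6710.74
S = 6702 − 6710.74 = -8.74

S = -8.74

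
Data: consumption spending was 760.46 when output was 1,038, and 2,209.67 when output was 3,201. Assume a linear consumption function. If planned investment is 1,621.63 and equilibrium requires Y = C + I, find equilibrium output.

MPC = (2209.67 − 760.46)/(3201 − 1038) = 1449.21/2163 = 0.67
a = 760.46 − 0.67(1038) = 65
Equilibrium: Y = 65 + 0.67Y + 1621.63
0.33Y = 1686.63, so Y = 1686.63/0.33 = 5111

Y = 5111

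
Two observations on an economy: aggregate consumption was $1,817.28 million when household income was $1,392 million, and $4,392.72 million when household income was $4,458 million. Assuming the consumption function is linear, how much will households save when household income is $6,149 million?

MPC = (4392.72 − 1817.28)/(4458 − 1392) = 2575.44/3066 = 0.84
a = 1817.28 − 0.84(1392) = 1817.28 − 1169.28 = 648
C = 648 + 0.84(6149) = 5813.16
S = 6149 − 5813.16 = 335.84

S = 335.84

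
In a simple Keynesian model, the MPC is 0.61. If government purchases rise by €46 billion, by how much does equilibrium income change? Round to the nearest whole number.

The multiplier is 1/(1 − MPC) = 1/0.39.
ΔY = 46/0.39 = 117.95 ≈ 118

ΔY ≈ 118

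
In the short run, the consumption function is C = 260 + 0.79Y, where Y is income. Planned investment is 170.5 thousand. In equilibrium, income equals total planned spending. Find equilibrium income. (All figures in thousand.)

Y = C + I = 260 + 0.79Y + 170.5
Y − 0.79Y = 430.5
0.21Y = 430.5, so Y = 430.5/0.21 = 2050

Y = 2050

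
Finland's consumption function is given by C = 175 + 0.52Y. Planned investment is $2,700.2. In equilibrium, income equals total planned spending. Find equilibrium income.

Y = 5990

Y = C + I = 175 + 0.52Y + 2700.2
Y − 0.52Y = 2875.2
0.48Y = 2875.2, so Y = 2875.2/0.48 = 5990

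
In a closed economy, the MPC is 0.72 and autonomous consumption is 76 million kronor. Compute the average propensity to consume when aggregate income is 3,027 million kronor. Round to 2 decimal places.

C = 76 + 0.72(3027) = 2255.44
APC = C/Y = 2255.44/3027 = 0.75

APC = 0.75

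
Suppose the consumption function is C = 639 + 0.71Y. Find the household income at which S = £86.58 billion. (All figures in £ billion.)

S = Y − C = -639 + 0.29Y
-639 + 0.29Y = 86.58, so 0.29Y = 725.58 and Y = 2502

Y = 2502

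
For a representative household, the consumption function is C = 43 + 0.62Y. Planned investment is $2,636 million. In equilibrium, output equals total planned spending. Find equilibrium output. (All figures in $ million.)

Y = 7050

Y = C + I = 43 + 0.62Y + 2636
Y − 0.62Y = 2679
0.38Y = 2679, so Y = 2679/0.38 = 7050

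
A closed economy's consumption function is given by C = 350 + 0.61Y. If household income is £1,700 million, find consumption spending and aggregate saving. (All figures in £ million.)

C = 1387; S = 313

C = 350 + 0.61(1700) = 350 + 1037 = 1387
S = Y − C = 1700 − 1387 = 313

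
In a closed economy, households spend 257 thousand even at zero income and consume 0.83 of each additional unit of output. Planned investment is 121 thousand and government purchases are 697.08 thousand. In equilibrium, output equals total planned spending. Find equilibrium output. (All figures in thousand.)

Y = C + I + G = 257 + 0.83Y + 121 + 697.08
Y − 0.83Y = 1075.08
0.17Y = 1075.08, so Y = 1075.08/0.17 = 6324

Y = 6324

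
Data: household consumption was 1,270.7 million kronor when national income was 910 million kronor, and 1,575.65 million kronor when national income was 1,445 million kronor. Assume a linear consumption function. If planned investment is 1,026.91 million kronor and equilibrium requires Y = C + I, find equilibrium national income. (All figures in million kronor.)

Y = 4137

MPC = (1575.65 − 1270.7)/(1445 − 910) = 304.95/535 = 0.57
a = 1270.7 − 0.57(910) = 752
Equilibrium: Y = 752 + 0.57Y + 1026.91
0.43Y = 1778.91, so Y = 1778.91/0.43 = 4137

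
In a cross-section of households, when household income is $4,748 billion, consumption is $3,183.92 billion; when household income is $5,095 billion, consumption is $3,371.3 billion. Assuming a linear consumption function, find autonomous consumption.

a = 620

MPC = ΔC/ΔY = (3371.3 − 3183.92)/(5095 − 4748) = 187.38/347 = 0.54
a = C − MPC·Y = 3183.92 − 0.54(4748) = 3183.92 − 2563.92 = 620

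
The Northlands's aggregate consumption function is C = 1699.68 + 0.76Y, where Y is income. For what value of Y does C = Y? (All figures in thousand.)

At break-even, C = Y: 1699.68 + 0.76Y = Y
0.24Y = 1699.68, so Y = 1699.68/0.24 = 7082

Y = 7082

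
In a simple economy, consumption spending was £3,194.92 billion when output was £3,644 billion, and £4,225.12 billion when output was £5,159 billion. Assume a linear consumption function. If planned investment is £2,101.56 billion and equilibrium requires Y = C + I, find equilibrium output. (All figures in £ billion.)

Y = 8808

MPC = (4225.12 − 3194.92)/(5159 − 3644) = 1030.2/1515 = 0.68
a = 3194.92 − 0.68(3644) = 717
Equilibrium: Y = 717 + 0.68Y + 2101.56
0.32Y = 2818.56, so Y = 2818.56/0.32 = 8808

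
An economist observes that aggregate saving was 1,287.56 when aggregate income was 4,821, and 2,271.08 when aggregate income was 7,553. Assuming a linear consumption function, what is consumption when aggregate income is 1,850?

MPS = ΔS/ΔY = (2271.08 − 1287.56)/(7553 − 4821) = 983.52/2732 = 0.36
MPC = 1 − MPS = 0.64
Autonomous saving = 1287.56 − 0.36(4821) = -448, so a = 448
C = 448 + 0.64(1850) = 448 + 1184 = 1632

C = 1632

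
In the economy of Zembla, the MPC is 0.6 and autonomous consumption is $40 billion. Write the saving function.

S = -40 + 0.4Y

S = Y − C = Y − (40 + 0.6Y) = -40 + (1 − 0.6)Y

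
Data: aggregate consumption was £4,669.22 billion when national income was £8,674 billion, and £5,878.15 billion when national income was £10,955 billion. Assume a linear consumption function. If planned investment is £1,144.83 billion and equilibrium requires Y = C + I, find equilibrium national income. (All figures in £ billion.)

Y = 2589

MPC = (5878.15 − 4669.22)/(10955 − 8674) = 1208.93/2281 = 0.53
a = 4669.22 − 0.53(8674) = 72
Equilibrium: Y = 72 + 0.53Y + 1144.83
0.47Y = 1216.83, so Y = 1216.83/0.47 = 2589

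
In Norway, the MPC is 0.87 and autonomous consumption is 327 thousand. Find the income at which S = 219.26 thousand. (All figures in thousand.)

S = Y − C = -327 + 0.13Y
-327 + 0.13Y = 219.26, so 0.13Y = 546.26 and Y = 4202

Y = 4202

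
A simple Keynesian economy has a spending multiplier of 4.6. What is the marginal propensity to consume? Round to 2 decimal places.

k = 1/(1 − MPC), so 1 − MPC = 1/k = 1/4.6 = 0.2174
MPC = 1 − 0.2174 = 0.78

MPC = 0.78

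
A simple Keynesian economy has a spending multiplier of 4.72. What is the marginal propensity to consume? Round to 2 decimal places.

k = 1/(1 − MPC), so 1 − MPC = 1/k = 1/4.72 = 0.2119
MPC = 1 − 0.2119 = 0.79

MPC = 0.79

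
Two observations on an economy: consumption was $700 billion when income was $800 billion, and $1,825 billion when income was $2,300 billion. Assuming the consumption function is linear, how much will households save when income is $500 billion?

MPC = (1825 − 700)/(2300 − 800) = 1125/1500 = 0.75
a = 700 − 0.75(800) = 700 − 600 = 100
C = 100 + 0.75(500) = 475
S = 500 − 475 = 25

S = 25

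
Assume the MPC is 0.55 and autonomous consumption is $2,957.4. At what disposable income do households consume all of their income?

Y = 6572

At break-even, C = Y: 2957.4 + 0.55Y = Y
0.45Y = 2957.4, so Y = 2957.4/0.45 = 6572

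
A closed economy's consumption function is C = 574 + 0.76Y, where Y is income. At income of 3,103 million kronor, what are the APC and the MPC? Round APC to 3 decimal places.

MPC = 0.76 (the slope of the consumption function)
C = 574 + 0.76(3103) = 2932.28, so APC = 2932.28/3103 = 0.945

APC = 0.945; MPC = 0.76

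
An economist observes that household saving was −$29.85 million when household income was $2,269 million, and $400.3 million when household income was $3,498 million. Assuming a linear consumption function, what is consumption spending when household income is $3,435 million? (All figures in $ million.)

MPS = ΔS/ΔY = (400.3 − (-29.85))/(3498 − 2269) = 430.15/1229 = 0.35
MPC = 1 − MPS = 0.65
Autonomous saving = -29.85 − 0.35(2269) = -824, so a = 824
C = 824 + 0.65(3435) = 824 + 2232.75 = 3056.75

C = 3056.75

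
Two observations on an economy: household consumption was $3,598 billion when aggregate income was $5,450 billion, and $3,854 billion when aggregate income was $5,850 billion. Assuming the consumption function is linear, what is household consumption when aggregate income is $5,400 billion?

C = 3566

MPC = (3854 − 3598)/(5850 − 5450) = 256/400 = 0.64
a = 3598 − 0.64(5450) = 3598 − 3488 = 110
C = 110 + 0.64(5400) = 110 + 3456 = 3566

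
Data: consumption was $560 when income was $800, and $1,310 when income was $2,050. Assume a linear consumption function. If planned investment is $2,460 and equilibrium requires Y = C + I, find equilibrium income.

MPC = (1310 − 560)/(2050 − 800) = 750/1250 = 0.6
a = 560 − 0.6(800) = 80
Equilibrium: Y = 80 + 0.6Y + 2460
0.4Y = 2540, so Y = 2540/0.4 = 6350

Y = 6350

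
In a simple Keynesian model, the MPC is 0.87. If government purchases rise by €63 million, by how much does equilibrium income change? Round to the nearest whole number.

ΔY ≈ 485

The multiplier is 1/(1 − MPC) = 1/0.13.
ΔY = 63/0.13 = 484.62 ≈ 485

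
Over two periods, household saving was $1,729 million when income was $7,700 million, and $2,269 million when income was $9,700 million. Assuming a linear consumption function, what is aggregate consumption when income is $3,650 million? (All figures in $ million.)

MPS = ΔS/ΔY = (2269 − 1729)/(9700 − 7700) = 540/2000 = 0.27
MPC = 1 − MPS = 0.73
Autonomous saving = 1729 − 0.27(7700) = -350, so a = 350
C = 350 + 0.73(3650) = 350 + 2664.5 = 3014.5

C = 3014.5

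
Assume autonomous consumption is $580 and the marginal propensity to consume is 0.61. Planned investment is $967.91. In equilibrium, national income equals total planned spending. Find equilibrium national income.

Y = 3969

Y = C + I = 580 + 0.61Y + 967.91
Y − 0.61Y = 1547.91
0.39Y = 1547.91, so Y = 1547.91/0.39 = 3969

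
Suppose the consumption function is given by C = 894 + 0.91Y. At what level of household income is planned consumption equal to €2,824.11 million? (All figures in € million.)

Y = 2121

894 + 0.91Y = 2824.11
0.91Y = 1930.11, so Y = 1930.11/0.91 = 2121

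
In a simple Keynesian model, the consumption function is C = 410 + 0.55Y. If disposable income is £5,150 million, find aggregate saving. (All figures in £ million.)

C = 410 + 0.55(5150) = 410 + 2832.5 = 3242.5
S = Y − C = 5150 − 3242.5 = 1907.5

S = 1907.5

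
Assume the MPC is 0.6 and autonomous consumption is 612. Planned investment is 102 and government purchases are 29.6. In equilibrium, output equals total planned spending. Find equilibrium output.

Y = C + I + G = 612 + 0.6Y + 102 + 29.6
Y − 0.6Y = 743.6
0.4Y = 743.6, so Y = 743.6/0.4 = 1859

Y = 1859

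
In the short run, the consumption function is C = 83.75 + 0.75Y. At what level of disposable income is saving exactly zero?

Y = 335

At break-even, C = Y: 83.75 + 0.75Y = Y
0.25Y = 83.75, so Y = 83.75/0.25 = 335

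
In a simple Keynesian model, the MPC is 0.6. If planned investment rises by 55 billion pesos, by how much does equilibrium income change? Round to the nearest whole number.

ΔY ≈ 138

The multiplier is 1/(1 − MPC) = 1/0.4.
ΔY = 55/0.4 = 137.50 ≈ 138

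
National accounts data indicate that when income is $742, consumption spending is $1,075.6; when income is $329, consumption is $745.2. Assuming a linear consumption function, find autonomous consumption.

MPC = ΔC/ΔY = (1075.6 − 745.2)/(742 − 329) = 330.4/413 = 0.8
a = C − MPC·Y = 745.2 − 0.8(329) = 745.2 − 263.2 = 482

a = 482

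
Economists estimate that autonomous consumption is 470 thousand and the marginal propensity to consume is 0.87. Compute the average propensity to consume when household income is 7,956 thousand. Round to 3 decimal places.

APC = 0.929

C = 470 + 0.87(7956) = 7391.72
APC = C/Y = 7391.72/7956 = 0.929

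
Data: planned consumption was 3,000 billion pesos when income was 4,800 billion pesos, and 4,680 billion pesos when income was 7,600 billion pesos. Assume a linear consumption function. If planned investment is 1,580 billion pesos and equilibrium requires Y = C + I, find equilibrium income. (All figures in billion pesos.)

Y = 4250

MPC = (4680 − 3000)/(7600 − 4800) = 1680/2800 = 0.6
a = 3000 − 0.6(4800) = 120
Equilibrium: Y = 120 + 0.6Y + 1580
0.4Y = 1700, so Y = 1700/0.4 = 4250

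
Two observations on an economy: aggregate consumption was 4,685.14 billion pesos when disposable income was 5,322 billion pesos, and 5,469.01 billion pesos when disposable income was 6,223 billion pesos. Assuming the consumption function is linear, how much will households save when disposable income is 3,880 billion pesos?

S = 449.4

MPC = (5469.01 − 4685.14)/(6223 − 5322) = 783.87/901 = 0.87
a = 4685.14 − 0.87(5322) = 4685.14 − 4630.14 = 55
C = 55 + 0.87(3880) = 3430.6
S = 3880 − 3430.6 = 449.4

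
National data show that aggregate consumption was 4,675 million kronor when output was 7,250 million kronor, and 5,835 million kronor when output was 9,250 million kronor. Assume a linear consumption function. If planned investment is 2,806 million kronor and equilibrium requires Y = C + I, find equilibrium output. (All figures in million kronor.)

Y = 7800

MPC = (5835 − 4675)/(9250 − 7250) = 1160/2000 = 0.58
a = 4675 − 0.58(7250) = 470
Equilibrium: Y = 470 + 0.58Y + 2806
0.42Y = 3276, so Y = 3276/0.42 = 7800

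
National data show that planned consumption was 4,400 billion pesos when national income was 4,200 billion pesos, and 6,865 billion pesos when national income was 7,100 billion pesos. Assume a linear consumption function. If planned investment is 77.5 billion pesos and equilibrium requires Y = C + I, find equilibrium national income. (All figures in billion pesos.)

MPC = (6865 − 4400)/(7100 − 4200) = 2465/2900 = 0.85
a = 4400 − 0.85(4200) = 830
Equilibrium: Y = 830 + 0.85Y + 77.5
0.15Y = 907.5, so Y = 907.5/0.15 = 6050

Y = 6050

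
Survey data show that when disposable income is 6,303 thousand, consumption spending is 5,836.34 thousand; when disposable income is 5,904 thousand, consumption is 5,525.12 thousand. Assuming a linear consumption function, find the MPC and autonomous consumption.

MPC = 0.78; a = 920

MPC = ΔC/ΔY = (5836.34 − 5525.12)/(6303 − 5904) = 311.22/399 = 0.78
a = C − MPC·Y = 5525.12 − 0.78(5904) = 5525.12 − 4605.12 = 920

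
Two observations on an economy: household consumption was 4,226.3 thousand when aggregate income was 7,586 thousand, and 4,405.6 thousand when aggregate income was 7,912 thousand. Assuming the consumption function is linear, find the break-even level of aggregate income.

Y = 120

MPC = (4405.6 − 4226.3)/(7912 − 7586) = 179.3/326 = 0.55
a = 4226.3 − 0.55(7586) = 4226.3 − 4172.3 = 54
Break-even: Y = a/(1−MPC) = 54/0.45 = 120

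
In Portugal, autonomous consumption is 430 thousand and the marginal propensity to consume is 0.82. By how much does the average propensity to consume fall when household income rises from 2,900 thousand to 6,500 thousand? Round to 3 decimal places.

ΔAPC = 0.082

At Y = 2900: C = 430 + 0.82(2900) = 2808, APC = 2808/2900 = 0.9683
At Y = 6500: C = 5760, APC = 5760/6500 = 0.8862
Fall in APC = 0.9683 − 0.8862 = 0.0821 ≈ 0.082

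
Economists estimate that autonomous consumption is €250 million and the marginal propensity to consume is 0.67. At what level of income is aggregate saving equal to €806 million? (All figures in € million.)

Y = 3200

S = Y − C = -250 + 0.33Y
-250 + 0.33Y = 806, so 0.33Y = 1056 and Y = 3200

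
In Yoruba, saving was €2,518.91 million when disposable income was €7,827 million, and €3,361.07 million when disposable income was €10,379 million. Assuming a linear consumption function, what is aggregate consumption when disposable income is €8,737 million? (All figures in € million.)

C = 5917.79

MPS = ΔS/ΔY = (3361.07 − 2518.91)/(10379 − 7827) = 842.16/2552 = 0.33
MPC = 1 − MPS = 0.67
Autonomous saving = 2518.91 − 0.33(7827) = -64, so a = 64
C = 64 + 0.67(8737) = 64 + 5853.79 = 5917.79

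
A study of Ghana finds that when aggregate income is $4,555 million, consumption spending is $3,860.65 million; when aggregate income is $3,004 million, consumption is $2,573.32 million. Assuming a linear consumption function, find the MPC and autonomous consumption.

MPC = ΔC/ΔY = (3860.65 − 2573.32)/(4555 − 3004) = 1287.33/1551 = 0.83
a = C − MPC·Y = 2573.32 − 0.83(3004) = 2573.32 − 2493.32 = 80

MPC = 0.83; a = 80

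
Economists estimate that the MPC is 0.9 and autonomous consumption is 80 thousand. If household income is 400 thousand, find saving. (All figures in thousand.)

C = 80 + 0.9(400) = 80 + 360 = 440
S = Y − C = 400 − 440 = -40

S = -40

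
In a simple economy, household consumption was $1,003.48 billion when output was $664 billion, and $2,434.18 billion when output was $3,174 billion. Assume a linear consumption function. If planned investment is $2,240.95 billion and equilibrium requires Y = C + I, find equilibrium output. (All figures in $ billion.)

MPC = (2434.18 − 1003.48)/(3174 − 664) = 1430.7/2510 = 0.57
a = 1003.48 − 0.57(664) = 625
Equilibrium: Y = 625 + 0.57Y + 2240.95
0.43Y = 2865.95, so Y = 2865.95/0.43 = 6665

Y = 6665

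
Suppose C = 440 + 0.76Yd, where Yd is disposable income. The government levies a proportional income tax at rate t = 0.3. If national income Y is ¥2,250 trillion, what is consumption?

C = 1637

Yd = (1 − 0.3)(2250) = 0.7(2250) = 1575
C = 440 + 0.76(1575) = 440 + 1197 = 1637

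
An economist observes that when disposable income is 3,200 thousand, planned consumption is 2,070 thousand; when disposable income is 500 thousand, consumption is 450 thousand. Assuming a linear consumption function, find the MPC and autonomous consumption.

MPC = 0.6; a = 150

MPC = ΔC/ΔY = (2070 − 450)/(3200 − 500) = 1620/2700 = 0.6
a = C − MPC·Y = 450 − 0.6(500) = 450 − 300 = 150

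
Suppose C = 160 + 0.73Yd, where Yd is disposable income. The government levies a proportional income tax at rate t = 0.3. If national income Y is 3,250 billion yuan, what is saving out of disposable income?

S = 454.25

Yd = (1 − 0.3)(3250) = 0.7(3250) = 2275
C = 160 + 0.73(2275) = 160 + 1660.75 = 1820.75
S = Yd − C = 2275 − 1820.75 = 454.25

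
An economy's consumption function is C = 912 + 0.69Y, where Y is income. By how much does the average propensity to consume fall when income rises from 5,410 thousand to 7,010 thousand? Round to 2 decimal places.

ΔAPC = 0.04

At Y = 5410: C = 912 + 0.69(5410) = 4644.9, APC = 4644.9/5410 = 0.859
At Y = 7010: C = 5748.9, APC = 5748.9/7010 = 0.820
Fall in APC = 0.859 − 0.820 = 0.039 ≈ 0.04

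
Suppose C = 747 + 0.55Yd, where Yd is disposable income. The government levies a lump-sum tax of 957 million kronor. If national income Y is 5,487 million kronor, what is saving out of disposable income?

Yd = Y − T = 5487 − 957 = 4530
C = 747 + 0.55(4530) = 747 + 2491.5 = 3238.5
S = Yd − C = 4530 − 3238.5 = 1291.5

S = 1291.5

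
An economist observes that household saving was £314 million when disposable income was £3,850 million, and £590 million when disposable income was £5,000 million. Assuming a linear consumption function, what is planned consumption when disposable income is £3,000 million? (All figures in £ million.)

C = 2890

MPS = ΔS/ΔY = (590 − 314)/(5000 − 3850) = 276/1150 = 0.24
MPC = 1 − MPS = 0.76
Autonomous saving = 314 − 0.24(3850) = -610, so a = 610
C = 610 + 0.76(3000) = 610 + 2280 = 2890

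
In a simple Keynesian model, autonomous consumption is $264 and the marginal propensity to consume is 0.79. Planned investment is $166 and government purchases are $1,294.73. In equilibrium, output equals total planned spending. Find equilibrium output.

Y = 8213

Y = C + I + G = 264 + 0.79Y + 166 + 1294.73
Y − 0.79Y = 1724.73
0.21Y = 1724.73, so Y = 1724.73/0.21 = 8213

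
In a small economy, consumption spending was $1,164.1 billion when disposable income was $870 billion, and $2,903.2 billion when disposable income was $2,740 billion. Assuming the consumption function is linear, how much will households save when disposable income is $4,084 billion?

MPC = (2903.2 − 1164.1)/(2740 − 870) = 1739.1/1870 = 0.93
a = 1164.1 − 0.93(870) = 1164.1 − 809.1 = 355
C = 355 + 0.93(4084) = 4153.12
S = 4084 − 4153.12 = -69.12

S = -69.12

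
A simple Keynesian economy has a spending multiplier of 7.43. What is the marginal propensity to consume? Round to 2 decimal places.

k = 1/(1 − MPC), so 1 − MPC = 1/k = 1/7.43 = 0.1346
MPC = 1 − 0.1346 = 0.87

MPC = 0.87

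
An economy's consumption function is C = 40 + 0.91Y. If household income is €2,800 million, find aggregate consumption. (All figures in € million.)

C = 40 + 0.91(2800) = 40 + 2548 = 2588

C = 2588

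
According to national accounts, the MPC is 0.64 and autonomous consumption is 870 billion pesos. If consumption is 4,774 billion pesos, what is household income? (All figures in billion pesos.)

870 + 0.64Y = 4774
0.64Y = 3904, so Y = 3904/0.64 = 6100

Y = 6100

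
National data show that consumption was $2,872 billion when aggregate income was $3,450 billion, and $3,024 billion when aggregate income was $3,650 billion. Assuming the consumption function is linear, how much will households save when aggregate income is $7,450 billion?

S = 1538

MPC = (3024 − 2872)/(3650 − 3450) = 152/200 = 0.76
a = 2872 − 0.76(3450) = 2872 − 2622 = 250
C = 250 + 0.76(7450) = 5912
S = 7450 − 5912 = 1538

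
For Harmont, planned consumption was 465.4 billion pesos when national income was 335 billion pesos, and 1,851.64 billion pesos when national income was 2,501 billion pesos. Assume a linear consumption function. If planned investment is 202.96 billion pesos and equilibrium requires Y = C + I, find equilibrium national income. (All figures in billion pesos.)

MPC = (1851.64 − 465.4)/(2501 − 335) = 1386.24/2166 = 0.64
a = 465.4 − 0.64(335) = 251
Equilibrium: Y = 251 + 0.64Y + 202.96
0.36Y = 453.96, so Y = 453.96/0.36 = 1261

Y = 1261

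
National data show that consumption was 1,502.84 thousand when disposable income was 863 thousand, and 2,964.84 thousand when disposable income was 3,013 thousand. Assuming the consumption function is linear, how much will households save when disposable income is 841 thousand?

MPC = (2964.84 − 1502.84)/(3013 − 863) = 1462/2150 = 0.68
a = 1502.84 − 0.68(863) = 1502.84 − 586.84 = 916
C = 916 + 0.68(841) = 1487.88
S = 841 − 1487.88 = -646.88

S = -646.88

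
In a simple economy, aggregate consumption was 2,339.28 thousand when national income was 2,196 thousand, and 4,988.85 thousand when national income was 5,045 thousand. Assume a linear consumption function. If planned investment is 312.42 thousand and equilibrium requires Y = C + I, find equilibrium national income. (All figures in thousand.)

MPC = (4988.85 − 2339.28)/(5045 − 2196) = 2649.57/2849 = 0.93
a = 2339.28 − 0.93(2196) = 297
Equilibrium: Y = 297 + 0.93Y + 312.42
0.07Y = 609.42, so Y = 609.42/0.07 = 8706

Y = 8706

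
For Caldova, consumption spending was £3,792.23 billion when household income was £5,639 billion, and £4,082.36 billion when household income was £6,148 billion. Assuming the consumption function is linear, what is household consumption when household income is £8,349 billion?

C = 5336.93

MPC = (4082.36 − 3792.23)/(6148 − 5639) = 290.13/509 = 0.57
a = 3792.23 − 0.57(5639) = 3792.23 − 3214.23 = 578
C = 578 + 0.57(8349) = 578 + 4758.93 = 5336.93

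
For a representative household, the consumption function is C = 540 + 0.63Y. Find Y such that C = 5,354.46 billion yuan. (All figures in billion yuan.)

Y = 7642

540 + 0.63Y = 5354.46
0.63Y = 4814.46, so Y = 4814.46/0.63 = 7642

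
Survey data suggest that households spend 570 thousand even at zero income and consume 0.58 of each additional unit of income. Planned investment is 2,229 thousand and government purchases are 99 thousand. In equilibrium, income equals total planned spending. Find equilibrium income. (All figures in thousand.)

Y = C + I + G = 570 + 0.58Y + 2229 + 99
Y − 0.58Y = 2898
0.42Y = 2898, so Y = 2898/0.42 = 6900

Y = 6900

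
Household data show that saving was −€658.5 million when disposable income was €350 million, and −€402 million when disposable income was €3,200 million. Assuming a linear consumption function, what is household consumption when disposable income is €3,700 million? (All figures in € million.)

C = 4057

MPS = ΔS/ΔY = (-402 − (-658.5))/(3200 − 350) = 256.5/2850 = 0.09
MPC = 1 − MPS = 0.91
Autonomous saving = -658.5 − 0.09(350) = -690, so a = 690
C = 690 + 0.91(3700) = 690 + 3367 = 4057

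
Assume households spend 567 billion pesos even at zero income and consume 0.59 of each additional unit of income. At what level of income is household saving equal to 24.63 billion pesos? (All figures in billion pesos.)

Y = 1443

S = Y − C = -567 + 0.41Y
-567 + 0.41Y = 24.63, so 0.41Y = 591.63 and Y = 1443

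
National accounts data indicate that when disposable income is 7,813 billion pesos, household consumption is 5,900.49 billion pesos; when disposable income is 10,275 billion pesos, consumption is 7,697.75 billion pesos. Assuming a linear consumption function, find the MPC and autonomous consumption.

MPC = 0.73; a = 197

MPC = ΔC/ΔY = (7697.75 − 5900.49)/(10275 − 7813) = 1797.26/2462 = 0.73
a = C − MPC·Y = 5900.49 − 0.73(7813) = 5900.49 − 5703.49 = 197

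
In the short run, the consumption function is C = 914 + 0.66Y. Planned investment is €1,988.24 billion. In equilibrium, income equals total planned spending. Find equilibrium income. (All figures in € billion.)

Y = 8536

Y = C + I = 914 + 0.66Y + 1988.24
Y − 0.66Y = 2902.24
0.34Y = 2902.24, so Y = 2902.24/0.34 = 8536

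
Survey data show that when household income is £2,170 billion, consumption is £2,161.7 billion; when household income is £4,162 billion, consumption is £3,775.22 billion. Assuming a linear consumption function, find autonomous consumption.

a = 404

MPC = ΔC/ΔY = (3775.22 − 2161.7)/(4162 − 2170) = 1613.52/1992 = 0.81
a = C − MPC·Y = 2161.7 − 0.81(2170) = 2161.7 − 1757.7 = 404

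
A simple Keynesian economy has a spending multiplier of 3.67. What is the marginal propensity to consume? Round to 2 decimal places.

k = 1/(1 − MPC), so 1 − MPC = 1/k = 1/3.67 = 0.2725
MPC = 1 − 0.2725 = 0.73

MPC = 0.73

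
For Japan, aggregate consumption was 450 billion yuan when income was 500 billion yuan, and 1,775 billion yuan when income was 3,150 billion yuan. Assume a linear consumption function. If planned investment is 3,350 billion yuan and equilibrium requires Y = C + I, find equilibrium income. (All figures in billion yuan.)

Y = 7100

MPC = (1775 − 450)/(3150 − 500) = 1325/2650 = 0.5
a = 450 − 0.5(500) = 200
Equilibrium: Y = 200 + 0.5Y + 3350
0.5Y = 3550, so Y = 3550/0.5 = 7100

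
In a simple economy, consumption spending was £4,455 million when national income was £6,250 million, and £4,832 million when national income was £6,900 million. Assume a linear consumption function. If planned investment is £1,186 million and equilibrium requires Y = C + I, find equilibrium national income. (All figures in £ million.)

MPC = (4832 − 4455)/(6900 − 6250) = 377/650 = 0.58
a = 4455 − 0.58(6250) = 830
Equilibrium: Y = 830 + 0.58Y + 1186
0.42Y = 2016, so Y = 2016/0.42 = 4800

Y = 4800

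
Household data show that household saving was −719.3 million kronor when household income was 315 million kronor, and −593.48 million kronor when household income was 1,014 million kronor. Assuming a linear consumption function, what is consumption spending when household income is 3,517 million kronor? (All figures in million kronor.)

C = 3659.94

MPS = ΔS/ΔY = (-593.48 − (-719.3))/(1014 − 315) = 125.82/699 = 0.18
MPC = 1 − MPS = 0.82
Autonomous saving = -719.3 − 0.18(315) = -776, so a = 776
C = 776 + 0.82(3517) = 776 + 2883.94 = 3659.94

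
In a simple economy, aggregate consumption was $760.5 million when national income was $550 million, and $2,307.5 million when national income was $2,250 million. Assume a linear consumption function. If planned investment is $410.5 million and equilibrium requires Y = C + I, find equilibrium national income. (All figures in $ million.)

MPC = (2307.5 − 760.5)/(2250 − 550) = 1547/1700 = 0.91
a = 760.5 − 0.91(550) = 260
Equilibrium: Y = 260 + 0.91Y + 410.5
0.09Y = 670.5, so Y = 670.5/0.09 = 7450

Y = 7450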